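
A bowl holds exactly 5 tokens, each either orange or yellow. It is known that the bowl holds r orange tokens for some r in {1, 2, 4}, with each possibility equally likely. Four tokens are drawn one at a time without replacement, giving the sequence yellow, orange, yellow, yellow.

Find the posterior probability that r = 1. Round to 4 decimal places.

For each hypothesis, P(data | H) works out to: P(data | r = 1) = (4/5)(1/4)(3/3)(2/2) = 1/5; P(data | r = 2) = (3/5)(2/4)(2/3)(1/2) = 1/10; P(data | r = 4) = (1/5)(4/4)(0/3) = 0.
Multiplying each by its prior: 1/3 · 1/5 = 1/15, 1/3 · 1/10 = 1/30, 1/3 · 0 = 0; these sum to 1/10.
So P(r = 1 | data) = (1/15) / (1/10) = 2/3.

0.6667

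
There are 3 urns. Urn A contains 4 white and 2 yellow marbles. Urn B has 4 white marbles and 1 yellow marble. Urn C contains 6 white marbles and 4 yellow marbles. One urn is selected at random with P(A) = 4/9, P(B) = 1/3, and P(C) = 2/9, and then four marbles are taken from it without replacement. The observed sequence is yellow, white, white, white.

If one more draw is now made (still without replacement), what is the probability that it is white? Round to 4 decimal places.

0.7266

Under each hypothesis, the probability of the observed sequence is: P(data | urn A) = (2/6)(4/5)(3/4)(2/3) = 2/15; P(data | urn B) = (1/5)(4/4)(3/3)(2/2) = 1/5; P(data | urn C) = (4/10)(6/9)(5/8)(4/7) = 2/21.
Multiplying each by its prior: 4/9 · 2/15 = 8/135, 1/3 · 1/5 = 1/15, 2/9 · 2/21 = 4/189; with total 139/945.
The posterior is then P(urn A | data) = 56/139, P(urn B | data) = 63/139, P(urn C | data) = 20/139.
So P(white next | data) = Σ P(white next | H) P(H | data) = (1/2)(56/139) + (1)(63/139) + (1/2)(20/139) = 101/139.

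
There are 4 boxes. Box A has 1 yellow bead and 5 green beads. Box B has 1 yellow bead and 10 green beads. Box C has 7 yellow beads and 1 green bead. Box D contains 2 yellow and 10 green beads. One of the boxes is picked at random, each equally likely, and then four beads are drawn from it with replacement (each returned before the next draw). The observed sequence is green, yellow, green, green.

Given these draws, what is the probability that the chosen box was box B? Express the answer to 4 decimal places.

0.2598

For each hypothesis, P(data | H) works out to: P(data | box A) = (5/6)(1/6)(5/6)(5/6) = 0.096451; P(data | box B) = (10/11)(1/11)(10/11)(10/11) = 0.068301; P(data | box C) = (1/8)(7/8)(1/8)(1/8) = 0.001709; P(data | box D) = (10/12)(2/12)(10/12)(10/12) = 0.096451.
Weighting by the prior gives 1/4 · 0.096451 = 0.024113, 1/4 · 0.068301 = 0.017075, 1/4 · 0.001709 = 0.00042725, 1/4 · 0.096451 = 0.024113; with total 0.065728.
Therefore the posterior P(box B | data) = (0.017075) / (0.065728) = 0.25979.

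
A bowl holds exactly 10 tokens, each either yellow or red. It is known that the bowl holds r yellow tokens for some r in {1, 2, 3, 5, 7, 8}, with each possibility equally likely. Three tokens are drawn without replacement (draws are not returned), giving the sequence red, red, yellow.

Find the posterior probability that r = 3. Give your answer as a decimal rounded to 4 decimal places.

0.2692

Under each hypothesis, the probability of the observed sequence is: P(data | r = 1) = (9/10)(8/9)(1/8) = 1/10; P(data | r = 2) = (8/10)(7/9)(2/8) = 7/45; P(data | r = 3) = (7/10)(6/9)(3/8) = 7/40; P(data | r = 5) = (5/10)(4/9)(5/8) = 5/36; P(data | r = 7) = (3/10)(2/9)(7/8) = 7/120; P(data | r = 8) = (2/10)(1/9)(8/8) = 1/45.
Multiplying each by its prior: 1/6 · 1/10 = 1/60, 1/6 · 7/45 = 7/270, 1/6 · 7/40 = 7/240, 1/6 · 5/36 = 5/216, 1/6 · 7/120 = 7/720, 1/6 · 1/45 = 1/270; with total 13/120.
Therefore the posterior P(r = 3 | data) = (7/240) / (13/120) = 7/26.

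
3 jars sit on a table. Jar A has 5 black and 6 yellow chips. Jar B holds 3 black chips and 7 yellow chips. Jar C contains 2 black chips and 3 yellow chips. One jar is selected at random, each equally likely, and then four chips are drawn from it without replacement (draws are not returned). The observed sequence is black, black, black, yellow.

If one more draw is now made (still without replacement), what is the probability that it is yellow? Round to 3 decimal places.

Compute the likelihood of the observed sequence for each case: P(data | jar A) = (5/11)(4/10)(3/9)(6/8) = 0.045455; P(data | jar B) = (3/10)(2/9)(1/8)(7/7) = 0.0083333; P(data | jar C) = (2/5)(1/4)(0/3) = 0.
Multiplying each by its prior: 1/3 · 0.045455 = 0.015152, 1/3 · 0.0083333 = 0.0027778, 1/3 · 0 = 0; with total 0.017929.
Dividing through by the total gives posterior P(jar A | data) = 0.84507, P(jar B | data) = 0.15493, P(jar C | data) = 0.
Averaging over the posterior, P(yellow next | data) = (5/7)(0.84507) + (1)(0.15493) = 0.75855.

0.759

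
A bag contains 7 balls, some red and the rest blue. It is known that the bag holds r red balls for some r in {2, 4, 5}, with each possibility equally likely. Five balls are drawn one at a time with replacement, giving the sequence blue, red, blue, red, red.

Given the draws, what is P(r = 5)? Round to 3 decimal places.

Compute the likelihood of the observed sequence for each case: P(data | r = 2) = (5/7)(2/7)(5/7)(2/7)(2/7) = 0.0119; P(data | r = 4) = (3/7)(4/7)(3/7)(4/7)(4/7) = 0.034271; P(data | r = 5) = (2/7)(5/7)(2/7)(5/7)(5/7) = 0.02975.
Multiplying each by its prior: 1/3 · 0.0119 = 0.0039666, 1/3 · 0.034271 = 0.011424, 1/3 · 0.02975 = 0.0099165; summing to 0.025307.
So P(r = 5 | data) = (0.0099165) / (0.025307) = 0.39185.

0.392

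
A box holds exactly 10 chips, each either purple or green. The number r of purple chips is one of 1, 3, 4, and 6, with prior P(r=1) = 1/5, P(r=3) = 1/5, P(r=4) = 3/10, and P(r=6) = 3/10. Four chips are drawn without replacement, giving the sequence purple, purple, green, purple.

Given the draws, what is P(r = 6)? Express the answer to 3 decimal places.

The likelihood of the observed sequence under each hypothesis: P(data | r = 1) = (1/10)(0/9) = 0; P(data | r = 3) = (3/10)(2/9)(7/8)(1/7) = 0.0083333; P(data | r = 4) = (4/10)(3/9)(6/8)(2/7) = 0.028571; P(data | r = 6) = (6/10)(5/9)(4/8)(4/7) = 0.095238.
The prior-weighted likelihoods are 1/5 · 0 = 0, 1/5 · 0.0083333 = 0.0016667, 3/10 · 0.028571 = 0.0085714, 3/10 · 0.095238 = 0.028571; with total 0.03881.
So P(r = 6 | data) = (0.028571) / (0.03881) = 0.7362.

0.736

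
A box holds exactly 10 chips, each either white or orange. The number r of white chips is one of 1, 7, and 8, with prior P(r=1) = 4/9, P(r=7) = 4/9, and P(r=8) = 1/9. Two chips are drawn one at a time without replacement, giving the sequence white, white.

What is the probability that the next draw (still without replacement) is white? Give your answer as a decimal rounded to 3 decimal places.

For each hypothesis, P(data | H) works out to: P(data | r = 1) = (1/10)(0/9) = 0; P(data | r = 7) = (7/10)(6/9) = 7/15; P(data | r = 8) = (8/10)(7/9) = 28/45.
Weighting by the prior gives 4/9 · 0 = 0, 4/9 · 7/15 = 28/135, 1/9 · 28/45 = 28/405; these sum to 112/405.
Dividing through by the total gives posterior P(r = 1 | data) = 0, P(r = 7 | data) = 3/4, P(r = 8 | data) = 1/4.
So P(white next | data) = Σ P(white next | H) P(H | data) = (5/8)(3/4) + (3/4)(1/4) = 21/32.

0.656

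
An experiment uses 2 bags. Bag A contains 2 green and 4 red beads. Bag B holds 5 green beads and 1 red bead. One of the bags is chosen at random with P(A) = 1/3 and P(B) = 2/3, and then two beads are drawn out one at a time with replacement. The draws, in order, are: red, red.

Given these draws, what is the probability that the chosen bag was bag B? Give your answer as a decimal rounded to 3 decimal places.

For each hypothesis, P(data | H) works out to: P(data | bag A) = (4/6)(4/6) = 4/9; P(data | bag B) = (1/6)(1/6) = 1/36.
The prior-weighted likelihoods are 1/3 · 4/9 = 4/27, 2/3 · 1/36 = 1/54; summing to 1/6.
By Bayes' rule, P(bag B | data) = (1/54) / (1/6) = 1/9.

0.111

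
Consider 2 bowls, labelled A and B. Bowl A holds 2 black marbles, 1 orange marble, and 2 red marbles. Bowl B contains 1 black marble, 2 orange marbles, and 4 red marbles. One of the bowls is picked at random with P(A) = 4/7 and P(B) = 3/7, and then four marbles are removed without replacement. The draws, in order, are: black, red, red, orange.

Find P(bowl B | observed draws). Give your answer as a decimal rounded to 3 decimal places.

0.391

Under each hypothesis, the probability of the observed sequence is: P(data | bowl A) = (2/5)(2/4)(1/3)(1/2) = 1/30; P(data | bowl B) = (1/7)(4/6)(3/5)(2/4) = 1/35.
Weighting by the prior gives 4/7 · 1/30 = 2/105, 3/7 · 1/35 = 3/245; with total 23/735.
Therefore the posterior P(bowl B | data) = (3/245) / (23/735) = 9/23.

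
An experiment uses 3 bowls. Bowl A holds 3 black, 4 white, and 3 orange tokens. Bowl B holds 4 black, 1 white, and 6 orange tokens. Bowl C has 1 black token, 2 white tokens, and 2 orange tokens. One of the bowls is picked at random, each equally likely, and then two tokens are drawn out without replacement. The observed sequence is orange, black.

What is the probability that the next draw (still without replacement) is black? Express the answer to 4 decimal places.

0.2337

For each hypothesis, P(data | H) works out to: P(data | bowl A) = (3/10)(3/9) = 1/10; P(data | bowl B) = (6/11)(4/10) = 12/55; P(data | bowl C) = (2/5)(1/4) = 1/10.
Weighting by the prior gives 1/3 · 1/10 = 1/30, 1/3 · 12/55 = 4/55, 1/3 · 1/10 = 1/30; these sum to 23/165.
Dividing through by the total gives posterior P(bowl A | data) = 11/46, P(bowl B | data) = 12/23, P(bowl C | data) = 11/46.
Averaging over the posterior, P(black next | data) = (1/4)(11/46) + (1/3)(12/23) + (0)(11/46) = 43/184.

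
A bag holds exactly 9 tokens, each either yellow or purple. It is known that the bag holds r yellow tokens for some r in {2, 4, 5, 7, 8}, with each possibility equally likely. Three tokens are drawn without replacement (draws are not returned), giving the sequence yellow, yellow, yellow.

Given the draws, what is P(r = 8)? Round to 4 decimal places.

Under each hypothesis, the probability of the observed sequence is: P(data | r = 2) = (2/9)(1/8)(0/7) = 0; P(data | r = 4) = (4/9)(3/8)(2/7) = 1/21; P(data | r = 5) = (5/9)(4/8)(3/7) = 5/42; P(data | r = 7) = (7/9)(6/8)(5/7) = 5/12; P(data | r = 8) = (8/9)(7/8)(6/7) = 2/3.
Multiplying each by its prior: 1/5 · 0 = 0, 1/5 · 1/21 = 1/105, 1/5 · 5/42 = 1/42, 1/5 · 5/12 = 1/12, 1/5 · 2/3 = 2/15; summing to 1/4.
So P(r = 8 | data) = (2/15) / (1/4) = 8/15.

0.5333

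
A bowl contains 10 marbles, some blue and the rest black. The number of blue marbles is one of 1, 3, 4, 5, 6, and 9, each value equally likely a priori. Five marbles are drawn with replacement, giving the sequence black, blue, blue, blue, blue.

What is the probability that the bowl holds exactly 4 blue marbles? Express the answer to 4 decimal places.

The likelihood of the observed sequence under each hypothesis: P(data | r = 1) = (9/10)(1/10)(1/10)(1/10)(1/10) = 9e-05; P(data | r = 3) = (7/10)(3/10)(3/10)(3/10)(3/10) = 0.00567; P(data | r = 4) = (6/10)(4/10)(4/10)(4/10)(4/10) = 0.01536; P(data | r = 5) = (5/10)(5/10)(5/10)(5/10)(5/10) = 0.03125; P(data | r = 6) = (4/10)(6/10)(6/10)(6/10)(6/10) = 0.05184; P(data | r = 9) = (1/10)(9/10)(9/10)(9/10)(9/10) = 0.06561.
Weighting by the prior gives 1/6 · 9e-05 = 1.5e-05, 1/6 · 0.00567 = 0.000945, 1/6 · 0.01536 = 0.00256, 1/6 · 0.03125 = 0.0052083, 1/6 · 0.05184 = 0.00864, 1/6 · 0.06561 = 0.010935; with total 0.028303.
Hence P(r = 4 | data) = (0.00256) / (0.028303) = 0.090449.

0.0904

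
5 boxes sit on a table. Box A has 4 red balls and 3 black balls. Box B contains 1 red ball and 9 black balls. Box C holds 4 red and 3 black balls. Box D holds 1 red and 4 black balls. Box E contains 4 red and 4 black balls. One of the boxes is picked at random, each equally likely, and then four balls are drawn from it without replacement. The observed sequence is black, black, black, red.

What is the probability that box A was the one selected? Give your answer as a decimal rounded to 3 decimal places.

Compute the likelihood of the observed sequence for each case: P(data | box A) = (3/7)(2/6)(1/5)(4/4) = 1/35; P(data | box B) = (9/10)(8/9)(7/8)(1/7) = 1/10; P(data | box C) = (3/7)(2/6)(1/5)(4/4) = 1/35; P(data | box D) = (4/5)(3/4)(2/3)(1/2) = 1/5; P(data | box E) = (4/8)(3/7)(2/6)(4/5) = 2/35.
Weighting by the prior gives 1/5 · 1/35 = 1/175, 1/5 · 1/10 = 1/50, 1/5 · 1/35 = 1/175, 1/5 · 1/5 = 1/25, 1/5 · 2/35 = 2/175; summing to 29/350.
By Bayes' rule, P(box A | data) = (1/175) / (29/350) = 2/29.

0.069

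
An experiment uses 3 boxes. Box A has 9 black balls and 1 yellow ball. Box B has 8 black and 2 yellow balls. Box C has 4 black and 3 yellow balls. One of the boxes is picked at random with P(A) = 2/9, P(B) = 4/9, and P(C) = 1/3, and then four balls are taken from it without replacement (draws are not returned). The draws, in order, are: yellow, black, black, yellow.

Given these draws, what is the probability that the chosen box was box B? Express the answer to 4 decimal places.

The likelihood of the observed sequence under each hypothesis: P(data | box A) = (1/10)(9/9)(8/8)(0/7) = 0; P(data | box B) = (2/10)(8/9)(7/8)(1/7) = 0.022222; P(data | box C) = (3/7)(4/6)(3/5)(2/4) = 0.085714.
The prior-weighted likelihoods are 2/9 · 0 = 0, 4/9 · 0.022222 = 0.0098765, 1/3 · 0.085714 = 0.028571; with total 0.038448.
By Bayes' rule, P(box B | data) = (0.0098765) / (0.038448) = 0.25688.

0.2569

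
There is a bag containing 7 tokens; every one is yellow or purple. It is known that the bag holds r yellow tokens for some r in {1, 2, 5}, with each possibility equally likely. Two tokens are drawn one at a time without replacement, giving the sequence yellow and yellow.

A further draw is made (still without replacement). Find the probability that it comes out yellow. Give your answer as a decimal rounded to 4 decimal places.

Compute the likelihood of the observed sequence for each case: P(data | r = 1) = (1/7)(0/6) = 0; P(data | r = 2) = (2/7)(1/6) = 1/21; P(data | r = 5) = (5/7)(4/6) = 10/21.
Multiplying each by its prior: 1/3 · 0 = 0, 1/3 · 1/21 = 1/63, 1/3 · 10/21 = 10/63; these sum to 11/63.
The posterior is then P(r = 1 | data) = 0, P(r = 2 | data) = 1/11, P(r = 5 | data) = 10/11.
Averaging over the posterior, P(yellow next | data) = (0)(1/11) + (3/5)(10/11) = 6/11.

0.5455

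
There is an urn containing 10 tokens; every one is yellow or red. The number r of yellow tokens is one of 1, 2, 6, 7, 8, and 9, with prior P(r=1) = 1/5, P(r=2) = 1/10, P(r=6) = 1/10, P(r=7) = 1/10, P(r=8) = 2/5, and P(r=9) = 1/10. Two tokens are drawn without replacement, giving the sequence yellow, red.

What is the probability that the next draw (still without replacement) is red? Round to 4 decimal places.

Compute the likelihood of the observed sequence for each case: P(data | r = 1) = (1/10)(9/9) = 1/10; P(data | r = 2) = (2/10)(8/9) = 8/45; P(data | r = 6) = (6/10)(4/9) = 4/15; P(data | r = 7) = (7/10)(3/9) = 7/30; P(data | r = 8) = (8/10)(2/9) = 8/45; P(data | r = 9) = (9/10)(1/9) = 1/10.
Multiplying each by its prior: 1/5 · 1/10 = 1/50, 1/10 · 8/45 = 4/225, 1/10 · 4/15 = 2/75, 1/10 · 7/30 = 7/300, 2/5 · 8/45 = 16/225, 1/10 · 1/10 = 1/100; these sum to 38/225.
The posterior is then P(r = 1 | data) = 9/76, P(r = 2 | data) = 2/19, P(r = 6 | data) = 3/19, P(r = 7 | data) = 21/152, P(r = 8 | data) = 8/19, P(r = 9 | data) = 9/152.
Averaging over the posterior, P(red next | data) = (1)(9/76) + (7/8)(2/19) + (3/8)(3/19) + (1/4)(21/152) + (1/8)(8/19) + (0)(9/152) = 217/608.

0.3569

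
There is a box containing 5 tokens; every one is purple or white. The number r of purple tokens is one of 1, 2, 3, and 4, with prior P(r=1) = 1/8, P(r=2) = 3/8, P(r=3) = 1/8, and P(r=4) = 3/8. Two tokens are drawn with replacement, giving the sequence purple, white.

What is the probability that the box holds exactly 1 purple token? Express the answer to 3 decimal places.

0.100

For each hypothesis, P(data | H) works out to: P(data | r = 1) = (1/5)(4/5) = 4/25; P(data | r = 2) = (2/5)(3/5) = 6/25; P(data | r = 3) = (3/5)(2/5) = 6/25; P(data | r = 4) = (4/5)(1/5) = 4/25.
Weighting by the prior gives 1/8 · 4/25 = 1/50, 3/8 · 6/25 = 9/100, 1/8 · 6/25 = 3/100, 3/8 · 4/25 = 3/50; summing to 1/5.
So P(r = 1 | data) = (1/50) / (1/5) = 1/10.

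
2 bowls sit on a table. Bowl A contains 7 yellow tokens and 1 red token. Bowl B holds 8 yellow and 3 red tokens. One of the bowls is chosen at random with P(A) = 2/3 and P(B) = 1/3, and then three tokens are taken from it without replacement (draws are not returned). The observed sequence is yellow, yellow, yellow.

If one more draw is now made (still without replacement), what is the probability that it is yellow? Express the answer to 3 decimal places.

0.763

For each hypothesis, P(data | H) works out to: P(data | bowl A) = (7/8)(6/7)(5/6) = 0.625; P(data | bowl B) = (8/11)(7/10)(6/9) = 0.33939.
Weighting by the prior gives 2/3 · 0.625 = 0.41667, 1/3 · 0.33939 = 0.11313; with total 0.5298.
Normalising, the posterior is P(bowl A | data) = 0.78646, P(bowl B | data) = 0.21354.
So P(yellow next | data) = Σ P(yellow next | H) P(H | data) = (4/5)(0.78646) + (5/8)(0.21354) = 0.76263.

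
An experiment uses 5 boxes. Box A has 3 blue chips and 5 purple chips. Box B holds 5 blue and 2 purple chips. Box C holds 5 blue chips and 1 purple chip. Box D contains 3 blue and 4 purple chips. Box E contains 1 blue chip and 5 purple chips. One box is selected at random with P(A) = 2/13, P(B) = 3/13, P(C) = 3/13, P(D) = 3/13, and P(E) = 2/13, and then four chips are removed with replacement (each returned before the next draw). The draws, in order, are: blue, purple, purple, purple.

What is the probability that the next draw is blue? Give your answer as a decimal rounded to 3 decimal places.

Under each hypothesis, the probability of the observed sequence is: P(data | box A) = (3/8)(5/8)(5/8)(5/8) = 0.091553; P(data | box B) = (5/7)(2/7)(2/7)(2/7) = 0.01666; P(data | box C) = (5/6)(1/6)(1/6)(1/6) = 0.003858; P(data | box D) = (3/7)(4/7)(4/7)(4/7) = 0.079967; P(data | box E) = (1/6)(5/6)(5/6)(5/6) = 0.096451.
Multiplying each by its prior: 2/13 · 0.091553 = 0.014085, 3/13 · 0.01666 = 0.0038446, 3/13 · 0.003858 = 0.00089031, 3/13 · 0.079967 = 0.018454, 2/13 · 0.096451 = 0.014839; these sum to 0.052112.
The posterior is then P(box A | data) = 0.27028, P(box B | data) = 0.073774, P(box C | data) = 0.017085, P(box D | data) = 0.35412, P(box E | data) = 0.28474.
So P(blue next | data) = Σ P(blue next | H) P(H | data) = (3/8)(0.27028) + (5/7)(0.073774) + (5/6)(0.017085) + (3/7)(0.35412) + (1/6)(0.28474) = 0.36751.

0.368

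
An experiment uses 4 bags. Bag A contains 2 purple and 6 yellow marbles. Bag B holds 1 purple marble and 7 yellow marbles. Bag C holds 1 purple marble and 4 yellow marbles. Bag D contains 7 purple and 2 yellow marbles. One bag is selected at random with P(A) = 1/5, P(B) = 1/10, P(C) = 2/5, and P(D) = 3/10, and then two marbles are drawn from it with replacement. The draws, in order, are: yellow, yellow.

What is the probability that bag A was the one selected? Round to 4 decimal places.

Compute the likelihood of the observed sequence for each case: P(data | bag A) = (6/8)(6/8) = 0.5625; P(data | bag B) = (7/8)(7/8) = 0.76562; P(data | bag C) = (4/5)(4/5) = 0.64; P(data | bag D) = (2/9)(2/9) = 0.049383.
The prior-weighted likelihoods are 1/5 · 0.5625 = 0.1125, 1/10 · 0.76562 = 0.076563, 2/5 · 0.64 = 0.256, 3/10 · 0.049383 = 0.014815; these sum to 0.45988.
By Bayes' rule, P(bag A | data) = (0.1125) / (0.45988) = 0.24463.

0.2446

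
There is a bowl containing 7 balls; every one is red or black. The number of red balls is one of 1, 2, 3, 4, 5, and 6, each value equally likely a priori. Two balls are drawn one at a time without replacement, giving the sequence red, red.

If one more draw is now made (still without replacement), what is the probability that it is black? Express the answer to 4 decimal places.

For each hypothesis, P(data | H) works out to: P(data | r = 1) = (1/7)(0/6) = 0; P(data | r = 2) = (2/7)(1/6) = 1/21; P(data | r = 3) = (3/7)(2/6) = 1/7; P(data | r = 4) = (4/7)(3/6) = 2/7; P(data | r = 5) = (5/7)(4/6) = 10/21; P(data | r = 6) = (6/7)(5/6) = 5/7.
Multiplying each by its prior: 1/6 · 0 = 0, 1/6 · 1/21 = 1/126, 1/6 · 1/7 = 1/42, 1/6 · 2/7 = 1/21, 1/6 · 10/21 = 5/63, 1/6 · 5/7 = 5/42; these sum to 5/18.
Normalising, the posterior is P(r = 1 | data) = 0, P(r = 2 | data) = 1/35, P(r = 3 | data) = 3/35, P(r = 4 | data) = 6/35, P(r = 5 | data) = 2/7, P(r = 6 | data) = 3/7.
Averaging over the posterior, P(black next | data) = (1)(1/35) + (4/5)(3/35) + (3/5)(6/35) + (2/5)(2/7) + (1/5)(3/7) = 2/5.

0.4000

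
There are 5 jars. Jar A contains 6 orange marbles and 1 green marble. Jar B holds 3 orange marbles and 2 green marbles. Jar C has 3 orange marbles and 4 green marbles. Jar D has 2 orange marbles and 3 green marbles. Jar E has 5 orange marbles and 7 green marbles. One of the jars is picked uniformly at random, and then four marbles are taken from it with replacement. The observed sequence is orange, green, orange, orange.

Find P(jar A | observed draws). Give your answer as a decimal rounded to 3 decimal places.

Under each hypothesis, the probability of the observed sequence is: P(data | jar A) = (6/7)(1/7)(6/7)(6/7) = 0.089963; P(data | jar B) = (3/5)(2/5)(3/5)(3/5) = 0.0864; P(data | jar C) = (3/7)(4/7)(3/7)(3/7) = 0.044981; P(data | jar D) = (2/5)(3/5)(2/5)(2/5) = 0.0384; P(data | jar E) = (5/12)(7/12)(5/12)(5/12) = 0.042197.
Multiplying each by its prior: 1/5 · 0.089963 = 0.017993, 1/5 · 0.0864 = 0.01728, 1/5 · 0.044981 = 0.0089963, 1/5 · 0.0384 = 0.00768, 1/5 · 0.042197 = 0.0084394; summing to 0.060388.
So P(jar A | data) = (0.017993) / (0.060388) = 0.29795.

0.298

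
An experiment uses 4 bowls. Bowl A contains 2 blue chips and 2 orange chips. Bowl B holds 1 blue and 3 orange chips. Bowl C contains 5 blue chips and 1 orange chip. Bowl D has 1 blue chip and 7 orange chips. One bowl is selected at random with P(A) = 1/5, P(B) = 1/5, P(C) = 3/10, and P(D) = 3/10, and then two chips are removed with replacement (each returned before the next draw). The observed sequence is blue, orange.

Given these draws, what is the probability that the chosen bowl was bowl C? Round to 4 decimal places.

For each hypothesis, P(data | H) works out to: P(data | bowl A) = (2/4)(2/4) = 0.25; P(data | bowl B) = (1/4)(3/4) = 0.1875; P(data | bowl C) = (5/6)(1/6) = 0.13889; P(data | bowl D) = (1/8)(7/8) = 0.10938.
Multiplying each by its prior: 1/5 · 0.25 = 0.05, 1/5 · 0.1875 = 0.0375, 3/10 · 0.13889 = 0.041667, 3/10 · 0.10938 = 0.032813; these sum to 0.16198.
Therefore the posterior P(bowl C | data) = (0.041667) / (0.16198) = 0.25723.

0.2572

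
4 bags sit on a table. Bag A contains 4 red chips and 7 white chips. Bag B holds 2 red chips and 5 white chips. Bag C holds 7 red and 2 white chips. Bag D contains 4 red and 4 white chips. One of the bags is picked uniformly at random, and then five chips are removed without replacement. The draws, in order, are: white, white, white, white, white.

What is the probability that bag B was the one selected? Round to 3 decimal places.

0.512

For each hypothesis, P(data | H) works out to: P(data | bag A) = (7/11)(6/10)(5/9)(4/8)(3/7) = 0.045455; P(data | bag B) = (5/7)(4/6)(3/5)(2/4)(1/3) = 0.047619; P(data | bag C) = (2/9)(1/8)(0/7) = 0; P(data | bag D) = (4/8)(3/7)(2/6)(1/5)(0/4) = 0.
Weighting by the prior gives 1/4 · 0.045455 = 0.011364, 1/4 · 0.047619 = 0.011905, 1/4 · 0 = 0, 1/4 · 0 = 0; summing to 0.023268.
Therefore the posterior P(bag B | data) = (0.011905) / (0.023268) = 0.51163.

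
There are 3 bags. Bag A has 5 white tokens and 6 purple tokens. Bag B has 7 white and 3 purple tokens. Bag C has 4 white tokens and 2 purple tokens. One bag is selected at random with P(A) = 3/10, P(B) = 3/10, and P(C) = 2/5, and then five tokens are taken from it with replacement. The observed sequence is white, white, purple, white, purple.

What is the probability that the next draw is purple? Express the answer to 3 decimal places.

0.381

The likelihood of the observed sequence under each hypothesis: P(data | bag A) = (5/11)(5/11)(6/11)(5/11)(6/11) = 0.027941; P(data | bag B) = (7/10)(7/10)(3/10)(7/10)(3/10) = 0.03087; P(data | bag C) = (4/6)(4/6)(2/6)(4/6)(2/6) = 0.032922.
Multiplying each by its prior: 3/10 · 0.027941 = 0.0083824, 3/10 · 0.03087 = 0.009261, 2/5 · 0.032922 = 0.013169; these sum to 0.030812.
The posterior is then P(bag A | data) = 0.27205, P(bag B | data) = 0.30056, P(bag C | data) = 0.42739.
Averaging over the posterior, P(purple next | data) = (6/11)(0.27205) + (3/10)(0.30056) + (1/3)(0.42739) = 0.38102.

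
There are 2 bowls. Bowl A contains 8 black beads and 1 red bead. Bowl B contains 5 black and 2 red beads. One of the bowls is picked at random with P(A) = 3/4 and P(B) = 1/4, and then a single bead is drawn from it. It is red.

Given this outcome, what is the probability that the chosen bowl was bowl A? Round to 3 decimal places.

The likelihood of this draw under each hypothesis: P(data | bowl A) = (1/9) = 1/9; P(data | bowl B) = (2/7) = 2/7.
Weighting by the prior gives 3/4 · 1/9 = 1/12, 1/4 · 2/7 = 1/14; summing to 13/84.
Therefore the posterior P(bowl A | data) = (1/12) / (13/84) = 7/13.

0.538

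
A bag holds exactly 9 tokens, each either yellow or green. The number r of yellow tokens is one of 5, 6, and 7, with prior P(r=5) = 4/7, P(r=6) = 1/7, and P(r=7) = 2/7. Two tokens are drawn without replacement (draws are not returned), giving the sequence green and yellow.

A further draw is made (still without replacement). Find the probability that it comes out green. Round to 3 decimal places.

Compute the likelihood of the observed sequence for each case: P(data | r = 5) = (4/9)(5/8) = 5/18; P(data | r = 6) = (3/9)(6/8) = 1/4; P(data | r = 7) = (2/9)(7/8) = 7/36.
Weighting by the prior gives 4/7 · 5/18 = 10/63, 1/7 · 1/4 = 1/28, 2/7 · 7/36 = 1/18; these sum to 1/4.
Dividing through by the total gives posterior P(r = 5 | data) = 40/63, P(r = 6 | data) = 1/7, P(r = 7 | data) = 2/9.
So P(green next | data) = Σ P(green next | H) P(H | data) = (3/7)(40/63) + (2/7)(1/7) + (1/7)(2/9) = 152/441.

0.345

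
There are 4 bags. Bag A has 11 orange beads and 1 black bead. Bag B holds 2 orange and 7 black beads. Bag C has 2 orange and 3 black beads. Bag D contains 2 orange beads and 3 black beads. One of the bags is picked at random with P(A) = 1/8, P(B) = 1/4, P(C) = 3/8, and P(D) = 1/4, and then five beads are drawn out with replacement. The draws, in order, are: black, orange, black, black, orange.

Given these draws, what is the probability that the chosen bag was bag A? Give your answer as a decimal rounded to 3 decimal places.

Compute the likelihood of the observed sequence for each case: P(data | bag A) = (1/12)(11/12)(1/12)(1/12)(11/12) = 0.00048627; P(data | bag B) = (7/9)(2/9)(7/9)(7/9)(2/9) = 0.023235; P(data | bag C) = (3/5)(2/5)(3/5)(3/5)(2/5) = 0.03456; P(data | bag D) = (3/5)(2/5)(3/5)(3/5)(2/5) = 0.03456.
Multiplying each by its prior: 1/8 · 0.00048627 = 6.0784e-05, 1/4 · 0.023235 = 0.0058087, 3/8 · 0.03456 = 0.01296, 1/4 · 0.03456 = 0.00864; with total 0.02747.
Therefore the posterior P(bag A | data) = (6.0784e-05) / (0.02747) = 0.0022128.

0.002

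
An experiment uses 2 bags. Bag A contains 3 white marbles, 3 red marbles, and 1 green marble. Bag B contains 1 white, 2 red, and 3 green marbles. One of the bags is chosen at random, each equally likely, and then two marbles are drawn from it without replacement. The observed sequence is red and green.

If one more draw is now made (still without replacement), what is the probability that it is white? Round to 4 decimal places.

0.3421

For each hypothesis, P(data | H) works out to: P(data | bag A) = (3/7)(1/6) = 1/14; P(data | bag B) = (2/6)(3/5) = 1/5.
Multiplying each by its prior: 1/2 · 1/14 = 1/28, 1/2 · 1/5 = 1/10; these sum to 19/140.
Dividing through by the total gives posterior P(bag A | data) = 5/19, P(bag B | data) = 14/19.
The predictive probability is P(white next | data) = (3/5)(5/19) + (1/4)(14/19) = 13/38.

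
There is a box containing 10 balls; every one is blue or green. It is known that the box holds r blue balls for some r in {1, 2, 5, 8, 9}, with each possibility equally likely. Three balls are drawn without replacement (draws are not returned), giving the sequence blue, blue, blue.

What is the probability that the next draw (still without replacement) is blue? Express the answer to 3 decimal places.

The likelihood of the observed sequence under each hypothesis: P(data | r = 1) = (1/10)(0/9) = 0; P(data | r = 2) = (2/10)(1/9)(0/8) = 0; P(data | r = 5) = (5/10)(4/9)(3/8) = 1/12; P(data | r = 8) = (8/10)(7/9)(6/8) = 7/15; P(data | r = 9) = (9/10)(8/9)(7/8) = 7/10.
Multiplying each by its prior: 1/5 · 0 = 0, 1/5 · 0 = 0, 1/5 · 1/12 = 1/60, 1/5 · 7/15 = 7/75, 1/5 · 7/10 = 7/50; with total 1/4.
The posterior is then P(r = 1 | data) = 0, P(r = 2 | data) = 0, P(r = 5 | data) = 1/15, P(r = 8 | data) = 28/75, P(r = 9 | data) = 14/25.
Averaging over the posterior, P(blue next | data) = (2/7)(1/15) + (5/7)(28/75) + (6/7)(14/25) = 134/175.

0.766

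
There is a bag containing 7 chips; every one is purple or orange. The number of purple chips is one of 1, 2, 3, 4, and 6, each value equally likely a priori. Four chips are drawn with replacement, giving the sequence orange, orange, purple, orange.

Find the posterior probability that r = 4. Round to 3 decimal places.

0.140

The likelihood of the observed sequence under each hypothesis: P(data | r = 1) = (6/7)(6/7)(1/7)(6/7) = 0.089963; P(data | r = 2) = (5/7)(5/7)(2/7)(5/7) = 0.10412; P(data | r = 3) = (4/7)(4/7)(3/7)(4/7) = 0.079967; P(data | r = 4) = (3/7)(3/7)(4/7)(3/7) = 0.044981; P(data | r = 6) = (1/7)(1/7)(6/7)(1/7) = 0.002499.
The prior-weighted likelihoods are 1/5 · 0.089963 = 0.017993, 1/5 · 0.10412 = 0.020825, 1/5 · 0.079967 = 0.015993, 1/5 · 0.044981 = 0.0089963, 1/5 · 0.002499 = 0.00049979; summing to 0.064307.
Therefore the posterior P(r = 4 | data) = (0.0089963) / (0.064307) = 0.1399.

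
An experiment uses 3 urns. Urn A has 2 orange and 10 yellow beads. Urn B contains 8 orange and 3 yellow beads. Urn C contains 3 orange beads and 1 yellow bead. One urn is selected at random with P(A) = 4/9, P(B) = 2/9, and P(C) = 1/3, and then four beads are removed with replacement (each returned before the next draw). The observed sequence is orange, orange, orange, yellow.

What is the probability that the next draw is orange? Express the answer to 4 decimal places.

For each hypothesis, P(data | H) works out to: P(data | urn A) = (2/12)(2/12)(2/12)(10/12) = 0.003858; P(data | urn B) = (8/11)(8/11)(8/11)(3/11) = 0.10491; P(data | urn C) = (3/4)(3/4)(3/4)(1/4) = 0.10547.
The prior-weighted likelihoods are 4/9 · 0.003858 = 0.0017147, 2/9 · 0.10491 = 0.023314, 1/3 · 0.10547 = 0.035156; summing to 0.060184.
The posterior is then P(urn A | data) = 0.02849, P(urn B | data) = 0.38737, P(urn C | data) = 0.58414.
Averaging over the posterior, P(orange next | data) = (1/6)(0.02849) + (8/11)(0.38737) + (3/4)(0.58414) = 0.72458.

0.7246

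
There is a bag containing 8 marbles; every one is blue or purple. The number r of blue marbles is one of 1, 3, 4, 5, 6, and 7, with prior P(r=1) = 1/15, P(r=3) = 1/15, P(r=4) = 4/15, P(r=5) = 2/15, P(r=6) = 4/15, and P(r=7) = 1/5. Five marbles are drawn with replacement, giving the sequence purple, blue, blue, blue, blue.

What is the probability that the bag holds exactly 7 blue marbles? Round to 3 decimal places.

0.279

Compute the likelihood of the observed sequence for each case: P(data | r = 1) = (7/8)(1/8)(1/8)(1/8)(1/8) = 0.00021362; P(data | r = 3) = (5/8)(3/8)(3/8)(3/8)(3/8) = 0.01236; P(data | r = 4) = (4/8)(4/8)(4/8)(4/8)(4/8) = 0.03125; P(data | r = 5) = (3/8)(5/8)(5/8)(5/8)(5/8) = 0.05722; P(data | r = 6) = (2/8)(6/8)(6/8)(6/8)(6/8) = 0.079102; P(data | r = 7) = (1/8)(7/8)(7/8)(7/8)(7/8) = 0.073273.
Multiplying each by its prior: 1/15 · 0.00021362 = 1.4242e-05, 1/15 · 0.01236 = 0.00082397, 4/15 · 0.03125 = 0.0083333, 2/15 · 0.05722 = 0.0076294, 4/15 · 0.079102 = 0.021094, 1/5 · 0.073273 = 0.014655; these sum to 0.052549.
By Bayes' rule, P(r = 7 | data) = (0.014655) / (0.052549) = 0.27887.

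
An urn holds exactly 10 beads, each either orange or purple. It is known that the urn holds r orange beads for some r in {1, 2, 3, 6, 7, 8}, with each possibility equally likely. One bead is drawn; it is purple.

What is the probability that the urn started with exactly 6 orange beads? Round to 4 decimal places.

0.1212

Under each hypothesis, the probability of this draw is: P(data | r = 1) = (9/10) = 9/10; P(data | r = 2) = (8/10) = 4/5; P(data | r = 3) = (7/10) = 7/10; P(data | r = 6) = (4/10) = 2/5; P(data | r = 7) = (3/10) = 3/10; P(data | r = 8) = (2/10) = 1/5.
The prior-weighted likelihoods are 1/6 · 9/10 = 3/20, 1/6 · 4/5 = 2/15, 1/6 · 7/10 = 7/60, 1/6 · 2/5 = 1/15, 1/6 · 3/10 = 1/20, 1/6 · 1/5 = 1/30; these sum to 11/20.
So P(r = 6 | data) = (1/15) / (11/20) = 4/33.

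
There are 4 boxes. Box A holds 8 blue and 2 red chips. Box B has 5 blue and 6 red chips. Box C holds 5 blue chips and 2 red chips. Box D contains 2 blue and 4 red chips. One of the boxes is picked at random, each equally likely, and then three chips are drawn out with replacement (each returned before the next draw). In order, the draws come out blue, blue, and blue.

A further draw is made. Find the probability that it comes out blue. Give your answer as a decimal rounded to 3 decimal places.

Under each hypothesis, the probability of the observed sequence is: P(data | box A) = (8/10)(8/10)(8/10) = 0.512; P(data | box B) = (5/11)(5/11)(5/11) = 0.093914; P(data | box C) = (5/7)(5/7)(5/7) = 0.36443; P(data | box D) = (2/6)(2/6)(2/6) = 0.037037.
Weighting by the prior gives 1/4 · 0.512 = 0.128, 1/4 · 0.093914 = 0.023479, 1/4 · 0.36443 = 0.091108, 1/4 · 0.037037 = 0.0092593; summing to 0.25185.
Dividing through by the total gives posterior P(box A | data) = 0.50825, P(box B | data) = 0.093226, P(box C | data) = 0.36176, P(box D | data) = 0.036766.
So P(blue next | data) = Σ P(blue next | H) P(H | data) = (4/5)(0.50825) + (5/11)(0.093226) + (5/7)(0.36176) + (1/3)(0.036766) = 0.71963.

0.720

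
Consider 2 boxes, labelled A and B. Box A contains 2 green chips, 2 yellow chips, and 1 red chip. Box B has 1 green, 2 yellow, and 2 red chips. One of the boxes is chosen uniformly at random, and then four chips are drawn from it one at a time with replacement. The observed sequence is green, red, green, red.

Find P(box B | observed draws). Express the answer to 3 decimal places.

0.500

The likelihood of the observed sequence under each hypothesis: P(data | box A) = (2/5)(1/5)(2/5)(1/5) = 4/625; P(data | box B) = (1/5)(2/5)(1/5)(2/5) = 4/625.
The prior-weighted likelihoods are 1/2 · 4/625 = 2/625, 1/2 · 4/625 = 2/625; these sum to 4/625.
So P(box B | data) = (2/625) / (4/625) = 1/2.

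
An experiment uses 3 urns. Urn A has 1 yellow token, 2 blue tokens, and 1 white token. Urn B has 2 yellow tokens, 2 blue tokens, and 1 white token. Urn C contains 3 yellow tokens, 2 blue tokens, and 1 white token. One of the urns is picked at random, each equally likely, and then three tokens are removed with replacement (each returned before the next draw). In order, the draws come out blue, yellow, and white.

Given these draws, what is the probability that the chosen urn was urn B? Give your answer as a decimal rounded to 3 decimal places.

Under each hypothesis, the probability of the observed sequence is: P(data | urn A) = (2/4)(1/4)(1/4) = 0.03125; P(data | urn B) = (2/5)(2/5)(1/5) = 0.032; P(data | urn C) = (2/6)(3/6)(1/6) = 0.027778.
Weighting by the prior gives 1/3 · 0.03125 = 0.010417, 1/3 · 0.032 = 0.010667, 1/3 · 0.027778 = 0.0092593; these sum to 0.030343.
Hence P(urn B | data) = (0.010667) / (0.030343) = 0.35154.

0.352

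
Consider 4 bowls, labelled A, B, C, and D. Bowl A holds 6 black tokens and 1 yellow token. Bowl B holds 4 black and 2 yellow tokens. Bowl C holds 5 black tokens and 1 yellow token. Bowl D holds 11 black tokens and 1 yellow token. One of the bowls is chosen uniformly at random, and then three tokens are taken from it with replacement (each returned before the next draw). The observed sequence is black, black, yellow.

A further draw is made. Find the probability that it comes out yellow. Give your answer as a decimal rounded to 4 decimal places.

0.2039

The likelihood of the observed sequence under each hypothesis: P(data | bowl A) = (6/7)(6/7)(1/7) = 0.10496; P(data | bowl B) = (4/6)(4/6)(2/6) = 0.14815; P(data | bowl C) = (5/6)(5/6)(1/6) = 0.11574; P(data | bowl D) = (11/12)(11/12)(1/12) = 0.070023.
The prior-weighted likelihoods are 1/4 · 0.10496 = 0.026239, 1/4 · 0.14815 = 0.037037, 1/4 · 0.11574 = 0.028935, 1/4 · 0.070023 = 0.017506; these sum to 0.10972.
Dividing through by the total gives posterior P(bowl A | data) = 0.23915, P(bowl B | data) = 0.33757, P(bowl C | data) = 0.26373, P(bowl D | data) = 0.15955.
Averaging over the posterior, P(yellow next | data) = (1/7)(0.23915) + (1/3)(0.33757) + (1/6)(0.26373) + (1/12)(0.15955) = 0.20394.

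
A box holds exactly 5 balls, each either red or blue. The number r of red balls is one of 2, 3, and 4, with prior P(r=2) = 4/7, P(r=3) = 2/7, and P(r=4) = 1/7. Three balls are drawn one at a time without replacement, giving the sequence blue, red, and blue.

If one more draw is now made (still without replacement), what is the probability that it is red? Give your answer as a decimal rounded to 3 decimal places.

0.600

For each hypothesis, P(data | H) works out to: P(data | r = 2) = (3/5)(2/4)(2/3) = 1/5; P(data | r = 3) = (2/5)(3/4)(1/3) = 1/10; P(data | r = 4) = (1/5)(4/4)(0/3) = 0.
Multiplying each by its prior: 4/7 · 1/5 = 4/35, 2/7 · 1/10 = 1/35, 1/7 · 0 = 0; these sum to 1/7.
The posterior is then P(r = 2 | data) = 4/5, P(r = 3 | data) = 1/5, P(r = 4 | data) = 0.
So P(red next | data) = Σ P(red next | H) P(H | data) = (1/2)(4/5) + (1)(1/5) = 3/5.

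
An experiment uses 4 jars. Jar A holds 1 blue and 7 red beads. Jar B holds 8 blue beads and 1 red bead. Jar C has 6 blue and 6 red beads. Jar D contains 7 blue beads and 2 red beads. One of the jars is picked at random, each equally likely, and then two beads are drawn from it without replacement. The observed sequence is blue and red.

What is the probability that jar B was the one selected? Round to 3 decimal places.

Compute the likelihood of the observed sequence for each case: P(data | jar A) = (1/8)(7/7) = 0.125; P(data | jar B) = (8/9)(1/8) = 0.11111; P(data | jar C) = (6/12)(6/11) = 0.27273; P(data | jar D) = (7/9)(2/8) = 0.19444.
Weighting by the prior gives 1/4 · 0.125 = 0.03125, 1/4 · 0.11111 = 0.027778, 1/4 · 0.27273 = 0.068182, 1/4 · 0.19444 = 0.048611; with total 0.17582.
Therefore the posterior P(jar B | data) = (0.027778) / (0.17582) = 0.15799.

0.158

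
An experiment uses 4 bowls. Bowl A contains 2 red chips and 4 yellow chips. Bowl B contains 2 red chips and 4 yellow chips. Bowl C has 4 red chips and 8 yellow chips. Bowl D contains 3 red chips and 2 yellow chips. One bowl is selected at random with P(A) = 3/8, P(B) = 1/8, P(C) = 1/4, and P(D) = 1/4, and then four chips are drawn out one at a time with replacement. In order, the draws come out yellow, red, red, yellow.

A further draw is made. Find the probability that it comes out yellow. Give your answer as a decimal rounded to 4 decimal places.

The likelihood of the observed sequence under each hypothesis: P(data | bowl A) = (4/6)(2/6)(2/6)(4/6) = 0.049383; P(data | bowl B) = (4/6)(2/6)(2/6)(4/6) = 0.049383; P(data | bowl C) = (8/12)(4/12)(4/12)(8/12) = 0.049383; P(data | bowl D) = (2/5)(3/5)(3/5)(2/5) = 0.0576.
Weighting by the prior gives 3/8 · 0.049383 = 0.018519, 1/8 · 0.049383 = 0.0061728, 1/4 · 0.049383 = 0.012346, 1/4 · 0.0576 = 0.0144; these sum to 0.051437.
Dividing through by the total gives posterior P(bowl A | data) = 0.36002, P(bowl B | data) = 0.12001, P(bowl C | data) = 0.24002, P(bowl D | data) = 0.27995.
So P(yellow next | data) = Σ P(yellow next | H) P(H | data) = (2/3)(0.36002) + (2/3)(0.12001) + (2/3)(0.24002) + (2/5)(0.27995) = 0.59201.

0.5920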